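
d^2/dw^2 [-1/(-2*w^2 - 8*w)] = (-w*(w + 4) + 4*(w + 2)^2)/(w^3*(w + 4)^3)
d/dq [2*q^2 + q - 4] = 4*q + 1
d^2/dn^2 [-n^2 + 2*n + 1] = -2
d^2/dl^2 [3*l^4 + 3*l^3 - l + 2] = 18*l*(2*l + 1)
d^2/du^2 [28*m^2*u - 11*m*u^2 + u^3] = -22*m + 6*u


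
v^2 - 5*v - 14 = (v - 7)*(v + 2)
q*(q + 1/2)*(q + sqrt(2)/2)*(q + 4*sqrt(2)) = q^4 + q^3/2 + 9*sqrt(2)*q^3/2 + 9*sqrt(2)*q^2/4 + 4*q^2 + 2*q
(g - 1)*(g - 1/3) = g^2 - 4*g/3 + 1/3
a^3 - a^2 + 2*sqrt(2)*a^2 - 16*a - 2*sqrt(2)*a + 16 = (a - 1)*(a - 2*sqrt(2))*(a + 4*sqrt(2))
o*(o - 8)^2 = o^3 - 16*o^2 + 64*o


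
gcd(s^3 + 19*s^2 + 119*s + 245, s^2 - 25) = s + 5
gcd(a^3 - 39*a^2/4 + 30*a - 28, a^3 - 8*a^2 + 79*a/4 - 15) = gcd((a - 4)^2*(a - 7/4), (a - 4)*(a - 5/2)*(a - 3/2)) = a - 4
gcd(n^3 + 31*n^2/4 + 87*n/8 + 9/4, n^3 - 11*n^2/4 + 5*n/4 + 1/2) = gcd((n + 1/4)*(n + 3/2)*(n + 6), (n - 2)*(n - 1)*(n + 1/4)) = n + 1/4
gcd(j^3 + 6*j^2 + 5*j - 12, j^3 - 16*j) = j + 4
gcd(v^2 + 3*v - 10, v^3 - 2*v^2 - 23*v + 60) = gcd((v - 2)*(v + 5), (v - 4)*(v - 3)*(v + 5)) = v + 5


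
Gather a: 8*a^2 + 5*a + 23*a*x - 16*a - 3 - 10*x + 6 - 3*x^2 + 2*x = 8*a^2 + a*(23*x - 11) - 3*x^2 - 8*x + 3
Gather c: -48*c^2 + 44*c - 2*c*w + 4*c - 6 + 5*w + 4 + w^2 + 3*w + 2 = -48*c^2 + c*(48 - 2*w) + w^2 + 8*w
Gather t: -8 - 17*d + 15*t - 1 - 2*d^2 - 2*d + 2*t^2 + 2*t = -2*d^2 - 19*d + 2*t^2 + 17*t - 9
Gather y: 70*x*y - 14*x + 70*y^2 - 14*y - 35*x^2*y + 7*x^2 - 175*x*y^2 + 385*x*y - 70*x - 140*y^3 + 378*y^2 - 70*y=7*x^2 - 84*x - 140*y^3 + y^2*(448 - 175*x) + y*(-35*x^2 + 455*x - 84)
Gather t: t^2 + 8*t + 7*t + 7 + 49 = t^2 + 15*t + 56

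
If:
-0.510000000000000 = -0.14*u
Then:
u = 3.64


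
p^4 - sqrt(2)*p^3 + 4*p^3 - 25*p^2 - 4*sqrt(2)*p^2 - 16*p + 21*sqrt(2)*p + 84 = (p - 3)*(p + 7)*(p - 2*sqrt(2))*(p + sqrt(2))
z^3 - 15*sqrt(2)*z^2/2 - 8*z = z*(z - 8*sqrt(2))*(z + sqrt(2)/2)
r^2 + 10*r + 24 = (r + 4)*(r + 6)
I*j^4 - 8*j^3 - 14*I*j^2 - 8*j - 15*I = (j + I)*(j + 3*I)*(j + 5*I)*(I*j + 1)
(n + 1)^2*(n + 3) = n^3 + 5*n^2 + 7*n + 3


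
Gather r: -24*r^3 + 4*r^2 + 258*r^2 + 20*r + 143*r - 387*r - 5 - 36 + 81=-24*r^3 + 262*r^2 - 224*r + 40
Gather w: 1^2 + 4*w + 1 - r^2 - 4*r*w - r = -r^2 - r + w*(4 - 4*r) + 2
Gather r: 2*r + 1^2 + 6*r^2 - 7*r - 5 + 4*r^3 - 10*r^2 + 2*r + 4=4*r^3 - 4*r^2 - 3*r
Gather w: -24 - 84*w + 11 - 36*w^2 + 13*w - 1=-36*w^2 - 71*w - 14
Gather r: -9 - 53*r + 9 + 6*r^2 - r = 6*r^2 - 54*r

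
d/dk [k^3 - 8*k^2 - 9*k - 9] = 3*k^2 - 16*k - 9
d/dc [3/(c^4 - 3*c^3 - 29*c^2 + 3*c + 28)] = 3*(-4*c^3 + 9*c^2 + 58*c - 3)/(c^4 - 3*c^3 - 29*c^2 + 3*c + 28)^2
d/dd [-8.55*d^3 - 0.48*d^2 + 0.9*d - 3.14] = -25.65*d^2 - 0.96*d + 0.9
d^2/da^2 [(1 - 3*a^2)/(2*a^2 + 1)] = 10*(6*a^2 - 1)/(8*a^6 + 12*a^4 + 6*a^2 + 1)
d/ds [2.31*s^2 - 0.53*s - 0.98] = 4.62*s - 0.53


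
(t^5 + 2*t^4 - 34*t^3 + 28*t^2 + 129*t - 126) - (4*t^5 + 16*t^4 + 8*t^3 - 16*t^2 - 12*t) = -3*t^5 - 14*t^4 - 42*t^3 + 44*t^2 + 141*t - 126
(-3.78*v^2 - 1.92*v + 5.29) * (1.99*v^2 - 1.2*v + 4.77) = -7.5222*v^4 + 0.7152*v^3 - 5.1995*v^2 - 15.5064*v + 25.2333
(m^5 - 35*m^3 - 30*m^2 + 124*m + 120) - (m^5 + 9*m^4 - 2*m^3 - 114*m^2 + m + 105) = -9*m^4 - 33*m^3 + 84*m^2 + 123*m + 15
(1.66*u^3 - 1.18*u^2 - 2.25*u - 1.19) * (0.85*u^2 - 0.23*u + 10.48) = 1.411*u^5 - 1.3848*u^4 + 15.7557*u^3 - 12.8604*u^2 - 23.3063*u - 12.4712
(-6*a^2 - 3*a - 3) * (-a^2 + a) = 6*a^4 - 3*a^3 - 3*a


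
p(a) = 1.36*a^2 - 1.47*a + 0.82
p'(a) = 2.72*a - 1.47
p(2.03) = 3.44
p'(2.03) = 4.05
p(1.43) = 1.50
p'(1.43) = 2.42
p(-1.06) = 3.91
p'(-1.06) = -4.35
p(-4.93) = 41.12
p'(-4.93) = -14.88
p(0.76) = 0.49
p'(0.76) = 0.60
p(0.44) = 0.44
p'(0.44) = -0.27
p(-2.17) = 10.41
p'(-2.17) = -7.37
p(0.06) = 0.74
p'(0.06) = -1.31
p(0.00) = 0.82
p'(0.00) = -1.47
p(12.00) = 179.02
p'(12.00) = 31.17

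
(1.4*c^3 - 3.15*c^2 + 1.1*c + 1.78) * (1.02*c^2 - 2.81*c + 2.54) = 1.428*c^5 - 7.147*c^4 + 13.5295*c^3 - 9.2764*c^2 - 2.2078*c + 4.5212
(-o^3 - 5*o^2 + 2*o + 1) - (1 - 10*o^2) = -o^3 + 5*o^2 + 2*o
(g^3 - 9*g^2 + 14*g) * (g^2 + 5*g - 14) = g^5 - 4*g^4 - 45*g^3 + 196*g^2 - 196*g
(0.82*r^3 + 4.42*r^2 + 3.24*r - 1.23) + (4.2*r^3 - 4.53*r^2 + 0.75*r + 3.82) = 5.02*r^3 - 0.11*r^2 + 3.99*r + 2.59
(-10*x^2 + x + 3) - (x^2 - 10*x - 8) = -11*x^2 + 11*x + 11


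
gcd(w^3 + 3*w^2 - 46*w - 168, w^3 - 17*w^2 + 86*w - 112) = w - 7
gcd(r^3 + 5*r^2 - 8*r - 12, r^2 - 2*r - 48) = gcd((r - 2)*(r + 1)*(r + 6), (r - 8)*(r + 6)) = r + 6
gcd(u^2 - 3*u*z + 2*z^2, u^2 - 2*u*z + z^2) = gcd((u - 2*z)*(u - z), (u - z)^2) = -u + z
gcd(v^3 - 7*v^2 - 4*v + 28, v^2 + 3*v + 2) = v + 2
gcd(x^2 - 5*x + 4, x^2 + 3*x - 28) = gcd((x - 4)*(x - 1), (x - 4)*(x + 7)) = x - 4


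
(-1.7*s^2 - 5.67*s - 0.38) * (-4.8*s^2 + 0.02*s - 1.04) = 8.16*s^4 + 27.182*s^3 + 3.4786*s^2 + 5.8892*s + 0.3952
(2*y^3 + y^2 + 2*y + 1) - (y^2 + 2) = 2*y^3 + 2*y - 1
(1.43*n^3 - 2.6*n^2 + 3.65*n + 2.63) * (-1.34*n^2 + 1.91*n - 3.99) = -1.9162*n^5 + 6.2153*n^4 - 15.5627*n^3 + 13.8213*n^2 - 9.5402*n - 10.4937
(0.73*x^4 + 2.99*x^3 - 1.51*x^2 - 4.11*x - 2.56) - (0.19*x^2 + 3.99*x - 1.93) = 0.73*x^4 + 2.99*x^3 - 1.7*x^2 - 8.1*x - 0.63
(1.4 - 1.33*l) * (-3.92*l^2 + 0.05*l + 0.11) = 5.2136*l^3 - 5.5545*l^2 - 0.0763*l + 0.154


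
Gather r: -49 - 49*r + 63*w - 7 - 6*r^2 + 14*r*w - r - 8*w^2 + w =-6*r^2 + r*(14*w - 50) - 8*w^2 + 64*w - 56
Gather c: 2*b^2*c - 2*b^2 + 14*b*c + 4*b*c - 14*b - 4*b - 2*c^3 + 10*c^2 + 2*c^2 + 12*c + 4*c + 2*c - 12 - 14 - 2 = -2*b^2 - 18*b - 2*c^3 + 12*c^2 + c*(2*b^2 + 18*b + 18) - 28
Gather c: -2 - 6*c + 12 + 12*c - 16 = 6*c - 6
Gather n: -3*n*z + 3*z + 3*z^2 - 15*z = -3*n*z + 3*z^2 - 12*z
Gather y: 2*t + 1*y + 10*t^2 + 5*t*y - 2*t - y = 10*t^2 + 5*t*y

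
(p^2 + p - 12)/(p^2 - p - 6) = (p + 4)/(p + 2)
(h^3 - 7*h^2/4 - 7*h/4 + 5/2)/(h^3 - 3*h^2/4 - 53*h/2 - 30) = (h^2 - 3*h + 2)/(h^2 - 2*h - 24)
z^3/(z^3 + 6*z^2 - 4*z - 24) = z^3/(z^3 + 6*z^2 - 4*z - 24)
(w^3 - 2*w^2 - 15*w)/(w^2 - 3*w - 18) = w*(w - 5)/(w - 6)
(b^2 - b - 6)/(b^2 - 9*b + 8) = (b^2 - b - 6)/(b^2 - 9*b + 8)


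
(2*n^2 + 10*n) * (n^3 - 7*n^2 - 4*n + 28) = 2*n^5 - 4*n^4 - 78*n^3 + 16*n^2 + 280*n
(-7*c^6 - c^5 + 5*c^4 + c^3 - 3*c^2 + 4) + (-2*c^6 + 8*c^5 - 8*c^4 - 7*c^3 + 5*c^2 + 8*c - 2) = -9*c^6 + 7*c^5 - 3*c^4 - 6*c^3 + 2*c^2 + 8*c + 2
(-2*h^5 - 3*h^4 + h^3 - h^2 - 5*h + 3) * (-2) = 4*h^5 + 6*h^4 - 2*h^3 + 2*h^2 + 10*h - 6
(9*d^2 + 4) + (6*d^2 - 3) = 15*d^2 + 1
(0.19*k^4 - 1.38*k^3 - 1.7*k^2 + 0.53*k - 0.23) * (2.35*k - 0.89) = 0.4465*k^5 - 3.4121*k^4 - 2.7668*k^3 + 2.7585*k^2 - 1.0122*k + 0.2047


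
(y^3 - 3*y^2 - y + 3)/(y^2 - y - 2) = (y^2 - 4*y + 3)/(y - 2)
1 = 1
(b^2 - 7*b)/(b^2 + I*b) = (b - 7)/(b + I)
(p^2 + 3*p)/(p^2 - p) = (p + 3)/(p - 1)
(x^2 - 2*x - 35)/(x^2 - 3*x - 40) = (x - 7)/(x - 8)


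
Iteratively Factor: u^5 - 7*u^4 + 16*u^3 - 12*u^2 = (u - 2)*(u^4 - 5*u^3 + 6*u^2) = u*(u - 2)*(u^3 - 5*u^2 + 6*u) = u^2*(u - 2)*(u^2 - 5*u + 6) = u^2*(u - 3)*(u - 2)*(u - 2)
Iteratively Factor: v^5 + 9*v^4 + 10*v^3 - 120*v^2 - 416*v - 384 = (v - 4)*(v^4 + 13*v^3 + 62*v^2 + 128*v + 96) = (v - 4)*(v + 4)*(v^3 + 9*v^2 + 26*v + 24) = (v - 4)*(v + 3)*(v + 4)*(v^2 + 6*v + 8) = (v - 4)*(v + 3)*(v + 4)^2*(v + 2)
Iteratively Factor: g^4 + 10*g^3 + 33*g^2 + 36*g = (g + 4)*(g^3 + 6*g^2 + 9*g) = (g + 3)*(g + 4)*(g^2 + 3*g) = g*(g + 3)*(g + 4)*(g + 3)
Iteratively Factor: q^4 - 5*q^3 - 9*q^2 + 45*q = (q)*(q^3 - 5*q^2 - 9*q + 45) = q*(q - 3)*(q^2 - 2*q - 15) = q*(q - 5)*(q - 3)*(q + 3)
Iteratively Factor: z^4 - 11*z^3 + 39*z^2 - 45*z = (z - 5)*(z^3 - 6*z^2 + 9*z) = (z - 5)*(z - 3)*(z^2 - 3*z) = (z - 5)*(z - 3)^2*(z)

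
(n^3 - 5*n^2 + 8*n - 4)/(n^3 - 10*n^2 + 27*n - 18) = (n^2 - 4*n + 4)/(n^2 - 9*n + 18)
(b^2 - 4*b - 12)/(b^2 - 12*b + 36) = (b + 2)/(b - 6)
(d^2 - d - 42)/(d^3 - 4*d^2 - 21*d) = (d + 6)/(d*(d + 3))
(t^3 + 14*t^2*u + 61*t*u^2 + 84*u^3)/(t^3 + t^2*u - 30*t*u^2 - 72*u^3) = (t + 7*u)/(t - 6*u)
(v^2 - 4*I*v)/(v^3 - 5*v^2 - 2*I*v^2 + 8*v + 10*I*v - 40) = v/(v^2 + v*(-5 + 2*I) - 10*I)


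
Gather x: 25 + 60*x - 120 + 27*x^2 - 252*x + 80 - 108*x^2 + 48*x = -81*x^2 - 144*x - 15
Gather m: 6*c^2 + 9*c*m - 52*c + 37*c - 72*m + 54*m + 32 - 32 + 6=6*c^2 - 15*c + m*(9*c - 18) + 6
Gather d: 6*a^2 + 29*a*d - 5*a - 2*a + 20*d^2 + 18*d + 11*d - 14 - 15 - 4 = 6*a^2 - 7*a + 20*d^2 + d*(29*a + 29) - 33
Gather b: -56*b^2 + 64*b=-56*b^2 + 64*b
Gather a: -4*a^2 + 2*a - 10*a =-4*a^2 - 8*a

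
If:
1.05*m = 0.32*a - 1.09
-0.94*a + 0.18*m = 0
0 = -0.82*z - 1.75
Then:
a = -0.21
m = -1.10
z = -2.13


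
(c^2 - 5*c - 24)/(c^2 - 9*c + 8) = (c + 3)/(c - 1)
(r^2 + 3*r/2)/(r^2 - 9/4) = 2*r/(2*r - 3)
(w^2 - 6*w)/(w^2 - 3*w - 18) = w/(w + 3)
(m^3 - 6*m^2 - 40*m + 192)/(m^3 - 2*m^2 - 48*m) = (m - 4)/m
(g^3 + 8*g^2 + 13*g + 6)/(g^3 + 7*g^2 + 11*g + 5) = (g + 6)/(g + 5)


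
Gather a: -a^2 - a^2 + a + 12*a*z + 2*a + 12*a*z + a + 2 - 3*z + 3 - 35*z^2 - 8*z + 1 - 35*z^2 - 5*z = -2*a^2 + a*(24*z + 4) - 70*z^2 - 16*z + 6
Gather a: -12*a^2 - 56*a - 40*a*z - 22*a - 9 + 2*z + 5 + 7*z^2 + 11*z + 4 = -12*a^2 + a*(-40*z - 78) + 7*z^2 + 13*z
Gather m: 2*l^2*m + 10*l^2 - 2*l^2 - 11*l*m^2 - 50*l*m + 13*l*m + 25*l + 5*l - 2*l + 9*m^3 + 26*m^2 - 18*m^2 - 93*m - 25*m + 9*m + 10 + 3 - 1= 8*l^2 + 28*l + 9*m^3 + m^2*(8 - 11*l) + m*(2*l^2 - 37*l - 109) + 12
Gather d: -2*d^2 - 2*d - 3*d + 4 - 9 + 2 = -2*d^2 - 5*d - 3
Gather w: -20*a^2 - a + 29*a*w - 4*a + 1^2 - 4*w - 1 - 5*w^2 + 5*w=-20*a^2 - 5*a - 5*w^2 + w*(29*a + 1)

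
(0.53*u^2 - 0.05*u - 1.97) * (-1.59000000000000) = -0.8427*u^2 + 0.0795*u + 3.1323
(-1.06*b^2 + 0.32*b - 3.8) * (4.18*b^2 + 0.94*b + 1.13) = -4.4308*b^4 + 0.3412*b^3 - 16.781*b^2 - 3.2104*b - 4.294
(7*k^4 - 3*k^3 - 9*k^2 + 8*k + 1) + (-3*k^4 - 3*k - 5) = 4*k^4 - 3*k^3 - 9*k^2 + 5*k - 4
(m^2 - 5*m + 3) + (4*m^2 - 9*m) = 5*m^2 - 14*m + 3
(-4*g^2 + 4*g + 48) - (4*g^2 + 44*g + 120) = -8*g^2 - 40*g - 72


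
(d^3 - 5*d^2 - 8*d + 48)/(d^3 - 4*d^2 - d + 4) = (d^2 - d - 12)/(d^2 - 1)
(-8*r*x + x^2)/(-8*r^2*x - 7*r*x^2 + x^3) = 1/(r + x)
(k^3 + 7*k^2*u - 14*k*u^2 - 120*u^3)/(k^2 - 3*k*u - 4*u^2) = (k^2 + 11*k*u + 30*u^2)/(k + u)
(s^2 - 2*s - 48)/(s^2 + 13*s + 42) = (s - 8)/(s + 7)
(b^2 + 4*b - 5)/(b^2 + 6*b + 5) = (b - 1)/(b + 1)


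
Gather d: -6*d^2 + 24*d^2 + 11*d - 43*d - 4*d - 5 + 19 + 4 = 18*d^2 - 36*d + 18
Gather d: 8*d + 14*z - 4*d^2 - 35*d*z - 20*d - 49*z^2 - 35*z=-4*d^2 + d*(-35*z - 12) - 49*z^2 - 21*z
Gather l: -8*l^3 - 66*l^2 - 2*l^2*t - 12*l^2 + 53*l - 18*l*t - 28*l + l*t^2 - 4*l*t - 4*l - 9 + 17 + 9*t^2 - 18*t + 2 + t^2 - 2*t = -8*l^3 + l^2*(-2*t - 78) + l*(t^2 - 22*t + 21) + 10*t^2 - 20*t + 10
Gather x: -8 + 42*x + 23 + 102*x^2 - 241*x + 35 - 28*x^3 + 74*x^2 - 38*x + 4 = -28*x^3 + 176*x^2 - 237*x + 54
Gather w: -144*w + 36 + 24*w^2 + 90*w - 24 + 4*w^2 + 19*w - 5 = 28*w^2 - 35*w + 7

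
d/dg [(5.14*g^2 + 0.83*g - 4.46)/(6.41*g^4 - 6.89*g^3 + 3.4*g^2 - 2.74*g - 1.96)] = (-65.8948*g^5 + 19.4537*g^4 + 125.7918*g^3 - 109.0938*g^2 + 10.1792*g - 13.8472)/(41.0881*g^8 - 88.3298*g^7 + 91.0601*g^6 - 81.9788*g^5 + 24.19*g^4 + 8.3768*g^3 - 5.8204*g^2 + 10.7408*g + 3.8416)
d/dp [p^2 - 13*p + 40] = 2*p - 13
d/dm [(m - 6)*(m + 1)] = 2*m - 5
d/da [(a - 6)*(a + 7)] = 2*a + 1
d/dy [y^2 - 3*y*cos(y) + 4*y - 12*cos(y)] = 3*y*sin(y) + 2*y + 12*sin(y) - 3*cos(y) + 4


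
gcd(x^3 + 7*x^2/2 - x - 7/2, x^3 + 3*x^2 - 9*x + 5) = x - 1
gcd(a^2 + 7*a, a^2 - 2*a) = a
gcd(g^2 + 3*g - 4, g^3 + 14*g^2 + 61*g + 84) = g + 4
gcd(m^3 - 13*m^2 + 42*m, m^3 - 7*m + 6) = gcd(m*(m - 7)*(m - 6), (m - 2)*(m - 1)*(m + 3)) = 1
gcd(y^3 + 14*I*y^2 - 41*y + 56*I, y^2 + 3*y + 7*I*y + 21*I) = y + 7*I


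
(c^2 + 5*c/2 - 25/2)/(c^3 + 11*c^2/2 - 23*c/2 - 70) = (2*c - 5)/(2*c^2 + c - 28)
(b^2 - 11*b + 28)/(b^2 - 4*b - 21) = (b - 4)/(b + 3)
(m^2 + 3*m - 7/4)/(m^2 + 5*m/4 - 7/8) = 2*(2*m + 7)/(4*m + 7)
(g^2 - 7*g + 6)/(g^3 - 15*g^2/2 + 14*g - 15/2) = 2*(g - 6)/(2*g^2 - 13*g + 15)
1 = 1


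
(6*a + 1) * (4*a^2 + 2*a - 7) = 24*a^3 + 16*a^2 - 40*a - 7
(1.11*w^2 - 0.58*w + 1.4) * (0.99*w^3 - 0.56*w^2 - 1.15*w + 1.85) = 1.0989*w^5 - 1.1958*w^4 + 0.4343*w^3 + 1.9365*w^2 - 2.683*w + 2.59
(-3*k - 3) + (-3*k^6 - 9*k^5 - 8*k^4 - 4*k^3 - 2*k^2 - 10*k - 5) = -3*k^6 - 9*k^5 - 8*k^4 - 4*k^3 - 2*k^2 - 13*k - 8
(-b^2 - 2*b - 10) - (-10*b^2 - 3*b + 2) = 9*b^2 + b - 12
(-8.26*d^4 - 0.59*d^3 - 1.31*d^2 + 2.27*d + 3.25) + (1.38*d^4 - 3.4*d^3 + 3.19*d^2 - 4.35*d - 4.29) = -6.88*d^4 - 3.99*d^3 + 1.88*d^2 - 2.08*d - 1.04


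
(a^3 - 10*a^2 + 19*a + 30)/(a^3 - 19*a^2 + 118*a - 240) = (a + 1)/(a - 8)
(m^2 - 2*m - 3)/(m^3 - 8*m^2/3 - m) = 3*(m + 1)/(m*(3*m + 1))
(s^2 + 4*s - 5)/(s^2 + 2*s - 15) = (s - 1)/(s - 3)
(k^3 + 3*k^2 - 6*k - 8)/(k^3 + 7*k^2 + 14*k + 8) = (k - 2)/(k + 2)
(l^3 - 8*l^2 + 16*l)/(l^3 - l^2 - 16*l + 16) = l*(l - 4)/(l^2 + 3*l - 4)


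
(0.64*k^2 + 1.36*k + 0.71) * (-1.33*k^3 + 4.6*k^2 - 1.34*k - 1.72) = -0.8512*k^5 + 1.1352*k^4 + 4.4541*k^3 + 0.342799999999999*k^2 - 3.2906*k - 1.2212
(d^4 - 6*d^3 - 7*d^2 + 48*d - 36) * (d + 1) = d^5 - 5*d^4 - 13*d^3 + 41*d^2 + 12*d - 36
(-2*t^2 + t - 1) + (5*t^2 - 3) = 3*t^2 + t - 4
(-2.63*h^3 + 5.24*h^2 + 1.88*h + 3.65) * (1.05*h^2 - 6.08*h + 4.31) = -2.7615*h^5 + 21.4924*h^4 - 41.2205*h^3 + 14.9865*h^2 - 14.0892*h + 15.7315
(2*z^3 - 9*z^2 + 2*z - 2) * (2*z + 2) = 4*z^4 - 14*z^3 - 14*z^2 - 4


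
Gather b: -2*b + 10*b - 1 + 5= 8*b + 4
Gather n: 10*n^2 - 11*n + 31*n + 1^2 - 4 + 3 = 10*n^2 + 20*n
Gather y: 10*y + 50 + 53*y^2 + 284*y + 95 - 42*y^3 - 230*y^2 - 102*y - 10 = -42*y^3 - 177*y^2 + 192*y + 135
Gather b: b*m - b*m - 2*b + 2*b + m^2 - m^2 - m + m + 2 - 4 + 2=0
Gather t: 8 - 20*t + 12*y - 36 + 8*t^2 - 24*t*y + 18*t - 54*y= 8*t^2 + t*(-24*y - 2) - 42*y - 28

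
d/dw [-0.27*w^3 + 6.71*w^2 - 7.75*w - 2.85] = -0.81*w^2 + 13.42*w - 7.75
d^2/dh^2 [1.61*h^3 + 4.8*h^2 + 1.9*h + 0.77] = 9.66*h + 9.6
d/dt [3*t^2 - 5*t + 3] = 6*t - 5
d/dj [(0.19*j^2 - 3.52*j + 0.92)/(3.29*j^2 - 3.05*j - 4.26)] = (11.0013*j^2 - 7.6724*j + 17.8012)/(10.8241*j^4 - 20.069*j^3 - 18.7283*j^2 + 25.986*j + 18.1476)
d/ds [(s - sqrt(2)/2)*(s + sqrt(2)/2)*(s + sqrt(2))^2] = 4*s^3 + 6*sqrt(2)*s^2 + 3*s - sqrt(2)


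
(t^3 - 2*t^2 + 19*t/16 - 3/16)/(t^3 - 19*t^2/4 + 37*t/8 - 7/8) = (4*t - 3)/(2*(2*t - 7))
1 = 1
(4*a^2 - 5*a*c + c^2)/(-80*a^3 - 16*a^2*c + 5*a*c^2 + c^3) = (-a + c)/(20*a^2 + 9*a*c + c^2)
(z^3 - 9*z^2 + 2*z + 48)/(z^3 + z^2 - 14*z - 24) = (z^2 - 11*z + 24)/(z^2 - z - 12)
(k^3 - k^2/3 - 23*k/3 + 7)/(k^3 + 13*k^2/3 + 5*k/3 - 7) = (3*k - 7)/(3*k + 7)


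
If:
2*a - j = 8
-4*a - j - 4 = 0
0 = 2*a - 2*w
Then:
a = 2/3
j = -20/3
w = 2/3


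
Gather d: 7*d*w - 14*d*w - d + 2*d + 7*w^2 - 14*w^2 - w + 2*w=d*(1 - 7*w) - 7*w^2 + w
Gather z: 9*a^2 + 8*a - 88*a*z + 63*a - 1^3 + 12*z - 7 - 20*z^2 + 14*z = 9*a^2 + 71*a - 20*z^2 + z*(26 - 88*a) - 8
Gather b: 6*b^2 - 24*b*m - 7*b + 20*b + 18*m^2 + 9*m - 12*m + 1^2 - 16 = 6*b^2 + b*(13 - 24*m) + 18*m^2 - 3*m - 15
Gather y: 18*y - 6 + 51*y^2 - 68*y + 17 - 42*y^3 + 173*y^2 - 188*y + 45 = -42*y^3 + 224*y^2 - 238*y + 56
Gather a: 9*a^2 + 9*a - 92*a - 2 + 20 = 9*a^2 - 83*a + 18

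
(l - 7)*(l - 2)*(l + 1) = l^3 - 8*l^2 + 5*l + 14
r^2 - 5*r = r*(r - 5)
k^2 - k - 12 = (k - 4)*(k + 3)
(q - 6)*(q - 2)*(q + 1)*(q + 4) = q^4 - 3*q^3 - 24*q^2 + 28*q + 48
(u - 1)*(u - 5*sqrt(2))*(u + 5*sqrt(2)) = u^3 - u^2 - 50*u + 50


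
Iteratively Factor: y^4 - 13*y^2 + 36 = (y - 2)*(y^3 + 2*y^2 - 9*y - 18) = (y - 3)*(y - 2)*(y^2 + 5*y + 6) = (y - 3)*(y - 2)*(y + 3)*(y + 2)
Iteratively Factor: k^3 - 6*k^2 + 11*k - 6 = (k - 1)*(k^2 - 5*k + 6) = (k - 2)*(k - 1)*(k - 3)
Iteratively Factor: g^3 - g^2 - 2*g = (g + 1)*(g^2 - 2*g) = g*(g + 1)*(g - 2)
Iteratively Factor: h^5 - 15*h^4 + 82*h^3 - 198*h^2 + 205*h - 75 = (h - 3)*(h^4 - 12*h^3 + 46*h^2 - 60*h + 25) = (h - 3)*(h - 1)*(h^3 - 11*h^2 + 35*h - 25) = (h - 5)*(h - 3)*(h - 1)*(h^2 - 6*h + 5) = (h - 5)^2*(h - 3)*(h - 1)*(h - 1)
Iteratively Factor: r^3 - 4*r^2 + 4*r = (r - 2)*(r^2 - 2*r) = (r - 2)^2*(r)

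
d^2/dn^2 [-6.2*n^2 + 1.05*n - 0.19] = -12.4000000000000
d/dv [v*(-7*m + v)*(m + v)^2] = -7*m^3 - 26*m^2*v - 15*m*v^2 + 4*v^3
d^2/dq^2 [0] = 0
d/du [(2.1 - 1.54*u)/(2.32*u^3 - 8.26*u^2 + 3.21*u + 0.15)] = (7.1456*u^3 - 27.3364*u^2 + 34.692*u - 6.972)/(5.3824*u^6 - 38.3264*u^5 + 83.122*u^4 - 52.3332*u^3 + 7.8261*u^2 + 0.963*u + 0.0225)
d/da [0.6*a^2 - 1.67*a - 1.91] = 1.2*a - 1.67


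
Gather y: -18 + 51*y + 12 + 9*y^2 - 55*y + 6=9*y^2 - 4*y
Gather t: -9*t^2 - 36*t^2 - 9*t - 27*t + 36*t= -45*t^2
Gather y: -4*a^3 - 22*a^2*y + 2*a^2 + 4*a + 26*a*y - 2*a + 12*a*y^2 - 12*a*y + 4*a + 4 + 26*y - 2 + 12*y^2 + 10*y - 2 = -4*a^3 + 2*a^2 + 6*a + y^2*(12*a + 12) + y*(-22*a^2 + 14*a + 36)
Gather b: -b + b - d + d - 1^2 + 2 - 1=0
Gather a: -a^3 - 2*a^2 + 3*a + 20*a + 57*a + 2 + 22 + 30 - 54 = -a^3 - 2*a^2 + 80*a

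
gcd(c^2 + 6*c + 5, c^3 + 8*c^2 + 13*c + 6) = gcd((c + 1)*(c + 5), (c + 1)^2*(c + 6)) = c + 1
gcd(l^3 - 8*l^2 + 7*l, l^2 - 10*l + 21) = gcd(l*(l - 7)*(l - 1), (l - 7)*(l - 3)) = l - 7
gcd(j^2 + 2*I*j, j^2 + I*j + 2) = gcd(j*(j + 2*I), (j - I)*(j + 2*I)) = j + 2*I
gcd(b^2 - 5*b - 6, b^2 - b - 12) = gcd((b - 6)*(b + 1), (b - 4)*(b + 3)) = 1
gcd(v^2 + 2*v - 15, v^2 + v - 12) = v - 3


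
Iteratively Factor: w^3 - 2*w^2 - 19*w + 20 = (w - 1)*(w^2 - w - 20) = (w - 5)*(w - 1)*(w + 4)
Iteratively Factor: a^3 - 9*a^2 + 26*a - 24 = (a - 2)*(a^2 - 7*a + 12) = (a - 3)*(a - 2)*(a - 4)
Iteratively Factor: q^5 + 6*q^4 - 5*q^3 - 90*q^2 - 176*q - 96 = (q + 3)*(q^4 + 3*q^3 - 14*q^2 - 48*q - 32) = (q + 2)*(q + 3)*(q^3 + q^2 - 16*q - 16) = (q + 2)*(q + 3)*(q + 4)*(q^2 - 3*q - 4) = (q + 1)*(q + 2)*(q + 3)*(q + 4)*(q - 4)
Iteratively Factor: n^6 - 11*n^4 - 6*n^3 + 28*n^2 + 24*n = (n + 2)*(n^5 - 2*n^4 - 7*n^3 + 8*n^2 + 12*n) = (n + 1)*(n + 2)*(n^4 - 3*n^3 - 4*n^2 + 12*n) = (n - 3)*(n + 1)*(n + 2)*(n^3 - 4*n) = (n - 3)*(n - 2)*(n + 1)*(n + 2)*(n^2 + 2*n) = (n - 3)*(n - 2)*(n + 1)*(n + 2)^2*(n)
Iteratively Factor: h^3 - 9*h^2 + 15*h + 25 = (h - 5)*(h^2 - 4*h - 5) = (h - 5)*(h + 1)*(h - 5)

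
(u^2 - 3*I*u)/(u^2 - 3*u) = (u - 3*I)/(u - 3)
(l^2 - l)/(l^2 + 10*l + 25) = l*(l - 1)/(l^2 + 10*l + 25)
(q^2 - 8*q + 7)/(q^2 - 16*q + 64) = (q^2 - 8*q + 7)/(q^2 - 16*q + 64)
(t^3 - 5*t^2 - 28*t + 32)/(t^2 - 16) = (t^2 - 9*t + 8)/(t - 4)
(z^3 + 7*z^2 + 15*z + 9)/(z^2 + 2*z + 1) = (z^2 + 6*z + 9)/(z + 1)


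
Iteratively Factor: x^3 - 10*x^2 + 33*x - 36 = (x - 3)*(x^2 - 7*x + 12) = (x - 4)*(x - 3)*(x - 3)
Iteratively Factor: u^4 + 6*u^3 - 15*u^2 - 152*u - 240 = (u - 5)*(u^3 + 11*u^2 + 40*u + 48) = (u - 5)*(u + 4)*(u^2 + 7*u + 12) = (u - 5)*(u + 3)*(u + 4)*(u + 4)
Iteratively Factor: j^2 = (j)*(j)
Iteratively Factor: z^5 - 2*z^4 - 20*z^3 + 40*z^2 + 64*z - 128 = (z - 4)*(z^4 + 2*z^3 - 12*z^2 - 8*z + 32) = (z - 4)*(z + 2)*(z^3 - 12*z + 16) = (z - 4)*(z - 2)*(z + 2)*(z^2 + 2*z - 8) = (z - 4)*(z - 2)^2*(z + 2)*(z + 4)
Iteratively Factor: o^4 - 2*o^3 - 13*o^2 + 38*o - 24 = (o - 2)*(o^3 - 13*o + 12) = (o - 3)*(o - 2)*(o^2 + 3*o - 4) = (o - 3)*(o - 2)*(o - 1)*(o + 4)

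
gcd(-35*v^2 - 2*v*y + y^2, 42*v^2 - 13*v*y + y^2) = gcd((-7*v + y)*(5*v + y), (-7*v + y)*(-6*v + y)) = -7*v + y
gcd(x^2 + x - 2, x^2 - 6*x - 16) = x + 2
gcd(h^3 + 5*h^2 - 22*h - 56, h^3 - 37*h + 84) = h^2 + 3*h - 28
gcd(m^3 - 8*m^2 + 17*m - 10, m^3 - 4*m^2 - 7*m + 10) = m^2 - 6*m + 5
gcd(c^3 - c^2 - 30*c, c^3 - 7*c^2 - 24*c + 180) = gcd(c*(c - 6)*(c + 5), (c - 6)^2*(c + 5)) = c^2 - c - 30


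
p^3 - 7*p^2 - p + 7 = (p - 7)*(p - 1)*(p + 1)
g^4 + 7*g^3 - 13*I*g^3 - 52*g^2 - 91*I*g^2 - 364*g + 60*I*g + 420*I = (g + 7)*(g - 6*I)*(g - 5*I)*(g - 2*I)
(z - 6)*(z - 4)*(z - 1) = z^3 - 11*z^2 + 34*z - 24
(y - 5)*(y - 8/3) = y^2 - 23*y/3 + 40/3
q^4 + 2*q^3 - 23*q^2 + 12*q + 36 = (q - 3)*(q - 2)*(q + 1)*(q + 6)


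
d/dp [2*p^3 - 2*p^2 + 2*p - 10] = 6*p^2 - 4*p + 2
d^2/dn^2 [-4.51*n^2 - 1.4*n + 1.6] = -9.02000000000000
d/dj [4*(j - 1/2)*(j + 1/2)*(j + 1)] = 12*j^2 + 8*j - 1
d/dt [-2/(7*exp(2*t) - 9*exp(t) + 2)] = (28*exp(t) - 18)*exp(t)/(7*exp(2*t) - 9*exp(t) + 2)^2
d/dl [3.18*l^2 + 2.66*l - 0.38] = 6.36*l + 2.66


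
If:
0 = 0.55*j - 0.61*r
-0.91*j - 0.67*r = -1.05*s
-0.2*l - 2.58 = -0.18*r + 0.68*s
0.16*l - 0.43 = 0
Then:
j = -3.81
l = 2.69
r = -3.44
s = -5.49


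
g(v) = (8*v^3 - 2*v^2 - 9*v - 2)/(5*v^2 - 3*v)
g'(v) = (3 - 10*v)*(8*v^3 - 2*v^2 - 9*v - 2)/(5*v^2 - 3*v)^2 + (24*v^2 - 4*v - 9)/(5*v^2 - 3*v) = (40*v^4 - 48*v^3 + 51*v^2 + 20*v - 6)/(v^2*(25*v^2 - 30*v + 9))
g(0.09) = 12.29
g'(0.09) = -72.51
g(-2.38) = -2.81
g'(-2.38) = 1.72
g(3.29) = 5.23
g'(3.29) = 1.83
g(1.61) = 1.44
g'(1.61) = 3.43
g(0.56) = 55.91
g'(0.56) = 1331.14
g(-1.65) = -1.54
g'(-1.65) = 1.78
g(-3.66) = -4.98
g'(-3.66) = 1.67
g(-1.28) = -0.88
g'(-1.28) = 1.80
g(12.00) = 19.63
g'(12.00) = 1.61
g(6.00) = 9.88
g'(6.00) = 1.65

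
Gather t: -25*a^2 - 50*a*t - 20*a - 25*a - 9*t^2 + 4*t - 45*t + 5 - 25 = -25*a^2 - 45*a - 9*t^2 + t*(-50*a - 41) - 20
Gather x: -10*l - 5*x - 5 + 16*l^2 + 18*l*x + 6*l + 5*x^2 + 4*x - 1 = 16*l^2 - 4*l + 5*x^2 + x*(18*l - 1) - 6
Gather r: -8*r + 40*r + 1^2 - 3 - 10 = 32*r - 12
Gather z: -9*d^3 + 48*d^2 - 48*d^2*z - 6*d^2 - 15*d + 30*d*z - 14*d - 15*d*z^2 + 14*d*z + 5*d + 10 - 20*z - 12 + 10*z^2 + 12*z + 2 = -9*d^3 + 42*d^2 - 24*d + z^2*(10 - 15*d) + z*(-48*d^2 + 44*d - 8)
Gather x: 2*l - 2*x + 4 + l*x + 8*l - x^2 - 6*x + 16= 10*l - x^2 + x*(l - 8) + 20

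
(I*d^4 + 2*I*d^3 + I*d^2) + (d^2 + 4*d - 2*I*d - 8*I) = I*d^4 + 2*I*d^3 + d^2 + I*d^2 + 4*d - 2*I*d - 8*I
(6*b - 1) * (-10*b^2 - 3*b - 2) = -60*b^3 - 8*b^2 - 9*b + 2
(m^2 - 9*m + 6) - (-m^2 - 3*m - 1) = 2*m^2 - 6*m + 7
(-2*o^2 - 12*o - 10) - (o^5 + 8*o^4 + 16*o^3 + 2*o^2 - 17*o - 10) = -o^5 - 8*o^4 - 16*o^3 - 4*o^2 + 5*o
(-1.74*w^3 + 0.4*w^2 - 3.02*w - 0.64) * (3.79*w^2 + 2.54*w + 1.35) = -6.5946*w^5 - 2.9036*w^4 - 12.7788*w^3 - 9.5564*w^2 - 5.7026*w - 0.864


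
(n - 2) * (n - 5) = n^2 - 7*n + 10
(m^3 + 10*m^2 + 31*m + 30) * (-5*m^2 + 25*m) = -5*m^5 - 25*m^4 + 95*m^3 + 625*m^2 + 750*m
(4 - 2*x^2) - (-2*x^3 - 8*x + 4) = 2*x^3 - 2*x^2 + 8*x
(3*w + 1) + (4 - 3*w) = 5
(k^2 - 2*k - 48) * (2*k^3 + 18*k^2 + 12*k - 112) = 2*k^5 + 14*k^4 - 120*k^3 - 1000*k^2 - 352*k + 5376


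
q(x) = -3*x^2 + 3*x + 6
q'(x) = 3 - 6*x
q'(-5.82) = 37.92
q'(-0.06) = 3.36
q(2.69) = -7.64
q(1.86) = 1.20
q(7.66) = -147.05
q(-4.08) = -56.18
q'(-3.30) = 22.80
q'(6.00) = -33.00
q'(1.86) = -8.16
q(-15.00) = -714.00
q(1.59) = 3.19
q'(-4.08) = 27.48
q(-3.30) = -36.57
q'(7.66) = -42.96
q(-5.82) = -113.08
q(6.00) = -84.00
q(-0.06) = 5.81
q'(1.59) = -6.54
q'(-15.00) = 93.00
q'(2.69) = -13.14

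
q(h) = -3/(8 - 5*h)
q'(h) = -15/(8 - 5*h)^2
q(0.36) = -0.48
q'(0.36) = -0.39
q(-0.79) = -0.25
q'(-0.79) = -0.11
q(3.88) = 0.26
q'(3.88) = -0.12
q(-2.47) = -0.15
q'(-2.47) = -0.04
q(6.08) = 0.13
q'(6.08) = -0.03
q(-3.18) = -0.13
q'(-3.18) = -0.03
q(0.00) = -0.38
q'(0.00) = -0.23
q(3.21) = 0.37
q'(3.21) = -0.23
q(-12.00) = -0.04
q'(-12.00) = 0.00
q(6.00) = 0.14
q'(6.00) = -0.03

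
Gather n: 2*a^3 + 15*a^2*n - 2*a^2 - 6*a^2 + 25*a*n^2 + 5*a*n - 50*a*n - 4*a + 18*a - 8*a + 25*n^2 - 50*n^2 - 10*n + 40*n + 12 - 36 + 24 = 2*a^3 - 8*a^2 + 6*a + n^2*(25*a - 25) + n*(15*a^2 - 45*a + 30)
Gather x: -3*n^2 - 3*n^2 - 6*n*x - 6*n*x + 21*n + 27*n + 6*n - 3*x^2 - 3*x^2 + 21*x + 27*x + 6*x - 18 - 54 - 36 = -6*n^2 + 54*n - 6*x^2 + x*(54 - 12*n) - 108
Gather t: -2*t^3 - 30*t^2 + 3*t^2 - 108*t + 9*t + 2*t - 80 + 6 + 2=-2*t^3 - 27*t^2 - 97*t - 72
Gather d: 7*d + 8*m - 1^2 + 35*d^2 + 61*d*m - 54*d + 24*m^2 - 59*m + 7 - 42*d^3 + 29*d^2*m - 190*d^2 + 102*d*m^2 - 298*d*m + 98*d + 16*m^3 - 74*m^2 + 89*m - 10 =-42*d^3 + d^2*(29*m - 155) + d*(102*m^2 - 237*m + 51) + 16*m^3 - 50*m^2 + 38*m - 4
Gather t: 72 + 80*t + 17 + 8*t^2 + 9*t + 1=8*t^2 + 89*t + 90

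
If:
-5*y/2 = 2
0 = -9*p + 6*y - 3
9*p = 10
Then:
No Solution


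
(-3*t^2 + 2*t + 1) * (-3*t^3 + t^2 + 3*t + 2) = 9*t^5 - 9*t^4 - 10*t^3 + t^2 + 7*t + 2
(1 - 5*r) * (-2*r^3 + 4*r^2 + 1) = 10*r^4 - 22*r^3 + 4*r^2 - 5*r + 1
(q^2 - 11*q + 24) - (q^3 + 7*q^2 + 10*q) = -q^3 - 6*q^2 - 21*q + 24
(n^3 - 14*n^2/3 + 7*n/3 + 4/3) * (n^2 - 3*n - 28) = n^5 - 23*n^4/3 - 35*n^3/3 + 125*n^2 - 208*n/3 - 112/3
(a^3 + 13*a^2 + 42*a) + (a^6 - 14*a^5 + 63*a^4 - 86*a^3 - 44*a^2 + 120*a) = a^6 - 14*a^5 + 63*a^4 - 85*a^3 - 31*a^2 + 162*a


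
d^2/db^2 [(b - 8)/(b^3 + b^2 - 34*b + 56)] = 2*((b - 8)*(3*b^2 + 2*b - 34)^2 + (-3*b^2 - 2*b - (b - 8)*(3*b + 1) + 34)*(b^3 + b^2 - 34*b + 56))/(b^3 + b^2 - 34*b + 56)^3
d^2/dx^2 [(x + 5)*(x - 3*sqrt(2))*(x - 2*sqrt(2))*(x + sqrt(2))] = 12*x^2 - 24*sqrt(2)*x + 30*x - 40*sqrt(2) + 4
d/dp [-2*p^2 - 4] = -4*p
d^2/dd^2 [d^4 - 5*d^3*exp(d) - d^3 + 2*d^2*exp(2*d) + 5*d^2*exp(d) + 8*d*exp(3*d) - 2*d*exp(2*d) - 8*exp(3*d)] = -5*d^3*exp(d) + 8*d^2*exp(2*d) - 25*d^2*exp(d) + 12*d^2 + 72*d*exp(3*d) + 8*d*exp(2*d) - 10*d*exp(d) - 6*d - 24*exp(3*d) - 4*exp(2*d) + 10*exp(d)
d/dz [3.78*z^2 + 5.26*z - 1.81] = 7.56*z + 5.26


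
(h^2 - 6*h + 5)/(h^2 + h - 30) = (h - 1)/(h + 6)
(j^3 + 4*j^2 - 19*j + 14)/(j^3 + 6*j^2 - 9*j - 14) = (j - 1)/(j + 1)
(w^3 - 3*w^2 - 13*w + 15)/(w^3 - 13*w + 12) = (w^2 - 2*w - 15)/(w^2 + w - 12)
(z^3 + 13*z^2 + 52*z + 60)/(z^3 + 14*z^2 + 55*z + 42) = (z^2 + 7*z + 10)/(z^2 + 8*z + 7)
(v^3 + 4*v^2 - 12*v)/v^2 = v + 4 - 12/v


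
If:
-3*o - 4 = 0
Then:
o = -4/3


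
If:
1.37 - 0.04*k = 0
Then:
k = 34.25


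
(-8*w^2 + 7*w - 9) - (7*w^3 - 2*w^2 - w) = -7*w^3 - 6*w^2 + 8*w - 9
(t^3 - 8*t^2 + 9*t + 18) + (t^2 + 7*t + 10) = t^3 - 7*t^2 + 16*t + 28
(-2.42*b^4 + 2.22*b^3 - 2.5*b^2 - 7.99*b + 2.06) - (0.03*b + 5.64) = -2.42*b^4 + 2.22*b^3 - 2.5*b^2 - 8.02*b - 3.58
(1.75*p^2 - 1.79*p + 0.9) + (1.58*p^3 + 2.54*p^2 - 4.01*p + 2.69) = 1.58*p^3 + 4.29*p^2 - 5.8*p + 3.59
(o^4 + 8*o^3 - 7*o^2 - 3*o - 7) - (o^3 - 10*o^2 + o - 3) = o^4 + 7*o^3 + 3*o^2 - 4*o - 4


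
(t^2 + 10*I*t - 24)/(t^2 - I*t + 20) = (t + 6*I)/(t - 5*I)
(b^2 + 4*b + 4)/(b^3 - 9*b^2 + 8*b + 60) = (b + 2)/(b^2 - 11*b + 30)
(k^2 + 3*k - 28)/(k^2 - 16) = (k + 7)/(k + 4)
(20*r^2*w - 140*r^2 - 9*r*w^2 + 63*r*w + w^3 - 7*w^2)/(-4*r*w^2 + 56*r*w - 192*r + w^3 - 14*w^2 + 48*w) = (-5*r*w + 35*r + w^2 - 7*w)/(w^2 - 14*w + 48)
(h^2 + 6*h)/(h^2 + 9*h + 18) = h/(h + 3)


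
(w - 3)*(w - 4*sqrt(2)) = w^2 - 4*sqrt(2)*w - 3*w + 12*sqrt(2)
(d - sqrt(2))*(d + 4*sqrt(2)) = d^2 + 3*sqrt(2)*d - 8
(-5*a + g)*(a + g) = -5*a^2 - 4*a*g + g^2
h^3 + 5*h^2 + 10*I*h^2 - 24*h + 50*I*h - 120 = (h + 5)*(h + 4*I)*(h + 6*I)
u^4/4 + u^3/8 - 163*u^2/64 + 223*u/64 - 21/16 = (u/4 + 1)*(u - 7/4)*(u - 1)*(u - 3/4)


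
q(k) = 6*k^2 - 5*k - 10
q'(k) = 12*k - 5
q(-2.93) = 56.16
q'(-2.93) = -40.16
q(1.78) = 0.11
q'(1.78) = 16.36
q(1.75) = -0.38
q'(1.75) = 16.00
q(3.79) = 57.23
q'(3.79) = 40.48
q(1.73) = -0.69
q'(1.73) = 15.76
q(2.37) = 11.85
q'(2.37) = 23.44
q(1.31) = -6.25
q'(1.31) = 10.72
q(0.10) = -10.44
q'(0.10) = -3.80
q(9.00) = 431.00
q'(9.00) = 103.00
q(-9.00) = 521.00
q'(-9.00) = -113.00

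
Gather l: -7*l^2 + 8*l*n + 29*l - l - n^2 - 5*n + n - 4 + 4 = -7*l^2 + l*(8*n + 28) - n^2 - 4*n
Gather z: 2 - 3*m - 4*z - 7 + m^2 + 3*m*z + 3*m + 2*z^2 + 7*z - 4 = m^2 + 2*z^2 + z*(3*m + 3) - 9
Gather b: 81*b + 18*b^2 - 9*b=18*b^2 + 72*b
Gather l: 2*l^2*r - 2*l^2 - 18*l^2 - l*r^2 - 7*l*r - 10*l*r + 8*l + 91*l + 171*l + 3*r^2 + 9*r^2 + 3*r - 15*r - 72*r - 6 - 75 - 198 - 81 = l^2*(2*r - 20) + l*(-r^2 - 17*r + 270) + 12*r^2 - 84*r - 360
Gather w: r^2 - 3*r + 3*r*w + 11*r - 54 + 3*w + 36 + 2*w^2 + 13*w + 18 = r^2 + 8*r + 2*w^2 + w*(3*r + 16)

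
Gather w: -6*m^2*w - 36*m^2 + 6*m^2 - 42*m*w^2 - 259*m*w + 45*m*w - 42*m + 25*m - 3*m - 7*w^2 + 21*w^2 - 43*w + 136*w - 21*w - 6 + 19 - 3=-30*m^2 - 20*m + w^2*(14 - 42*m) + w*(-6*m^2 - 214*m + 72) + 10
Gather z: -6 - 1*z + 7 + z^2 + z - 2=z^2 - 1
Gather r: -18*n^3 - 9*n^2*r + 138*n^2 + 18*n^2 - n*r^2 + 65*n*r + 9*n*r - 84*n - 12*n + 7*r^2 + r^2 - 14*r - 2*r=-18*n^3 + 156*n^2 - 96*n + r^2*(8 - n) + r*(-9*n^2 + 74*n - 16)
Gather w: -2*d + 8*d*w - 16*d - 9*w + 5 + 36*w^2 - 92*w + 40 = -18*d + 36*w^2 + w*(8*d - 101) + 45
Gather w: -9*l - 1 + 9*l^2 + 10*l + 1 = 9*l^2 + l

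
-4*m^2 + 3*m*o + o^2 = (-m + o)*(4*m + o)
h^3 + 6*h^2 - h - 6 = (h - 1)*(h + 1)*(h + 6)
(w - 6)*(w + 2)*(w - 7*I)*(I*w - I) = I*w^4 + 7*w^3 - 5*I*w^3 - 35*w^2 - 8*I*w^2 - 56*w + 12*I*w + 84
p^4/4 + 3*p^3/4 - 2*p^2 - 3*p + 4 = (p/4 + 1)*(p - 2)*(p - 1)*(p + 2)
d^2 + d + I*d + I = (d + 1)*(d + I)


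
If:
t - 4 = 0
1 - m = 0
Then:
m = 1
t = 4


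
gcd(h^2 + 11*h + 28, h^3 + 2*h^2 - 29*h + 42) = h + 7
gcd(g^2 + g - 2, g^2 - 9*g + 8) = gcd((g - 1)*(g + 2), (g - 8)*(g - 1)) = g - 1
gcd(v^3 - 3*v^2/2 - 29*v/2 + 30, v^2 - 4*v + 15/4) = v - 5/2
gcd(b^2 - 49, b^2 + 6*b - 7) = b + 7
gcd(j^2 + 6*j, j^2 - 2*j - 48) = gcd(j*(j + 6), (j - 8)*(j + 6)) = j + 6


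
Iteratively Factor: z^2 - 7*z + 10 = (z - 5)*(z - 2)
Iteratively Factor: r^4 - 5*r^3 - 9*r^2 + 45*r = (r)*(r^3 - 5*r^2 - 9*r + 45) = r*(r - 5)*(r^2 - 9) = r*(r - 5)*(r + 3)*(r - 3)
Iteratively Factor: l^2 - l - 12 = (l - 4)*(l + 3)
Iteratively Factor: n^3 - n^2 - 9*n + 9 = (n - 3)*(n^2 + 2*n - 3) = (n - 3)*(n + 3)*(n - 1)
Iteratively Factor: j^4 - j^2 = (j)*(j^3 - j) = j*(j + 1)*(j^2 - j) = j*(j - 1)*(j + 1)*(j)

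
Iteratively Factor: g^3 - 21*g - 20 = (g + 4)*(g^2 - 4*g - 5) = (g - 5)*(g + 4)*(g + 1)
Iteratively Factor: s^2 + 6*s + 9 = (s + 3)*(s + 3)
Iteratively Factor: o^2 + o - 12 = (o + 4)*(o - 3)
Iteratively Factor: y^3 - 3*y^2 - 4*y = (y + 1)*(y^2 - 4*y) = (y - 4)*(y + 1)*(y)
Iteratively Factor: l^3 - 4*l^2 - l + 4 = (l - 1)*(l^2 - 3*l - 4) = (l - 1)*(l + 1)*(l - 4)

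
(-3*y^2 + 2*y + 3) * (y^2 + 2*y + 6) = -3*y^4 - 4*y^3 - 11*y^2 + 18*y + 18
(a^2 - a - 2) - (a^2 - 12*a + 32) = 11*a - 34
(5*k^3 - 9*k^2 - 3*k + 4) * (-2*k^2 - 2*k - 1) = -10*k^5 + 8*k^4 + 19*k^3 + 7*k^2 - 5*k - 4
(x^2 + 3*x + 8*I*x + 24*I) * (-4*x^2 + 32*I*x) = -4*x^4 - 12*x^3 - 256*x^2 - 768*x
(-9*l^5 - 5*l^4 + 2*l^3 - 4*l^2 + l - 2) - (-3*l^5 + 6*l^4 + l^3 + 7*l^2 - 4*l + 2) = -6*l^5 - 11*l^4 + l^3 - 11*l^2 + 5*l - 4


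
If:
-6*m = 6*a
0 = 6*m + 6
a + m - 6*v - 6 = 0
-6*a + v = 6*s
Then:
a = 1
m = -1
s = -7/6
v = -1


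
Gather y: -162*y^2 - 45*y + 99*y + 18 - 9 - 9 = -162*y^2 + 54*y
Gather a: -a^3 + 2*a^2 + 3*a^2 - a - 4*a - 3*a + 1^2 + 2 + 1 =-a^3 + 5*a^2 - 8*a + 4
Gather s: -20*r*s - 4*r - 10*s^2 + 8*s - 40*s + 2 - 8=-4*r - 10*s^2 + s*(-20*r - 32) - 6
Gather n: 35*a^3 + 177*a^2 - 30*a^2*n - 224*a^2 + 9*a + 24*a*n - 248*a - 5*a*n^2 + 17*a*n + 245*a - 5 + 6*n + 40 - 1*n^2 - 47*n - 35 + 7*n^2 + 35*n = 35*a^3 - 47*a^2 + 6*a + n^2*(6 - 5*a) + n*(-30*a^2 + 41*a - 6)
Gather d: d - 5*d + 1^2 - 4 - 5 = -4*d - 8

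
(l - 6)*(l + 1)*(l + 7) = l^3 + 2*l^2 - 41*l - 42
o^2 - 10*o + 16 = (o - 8)*(o - 2)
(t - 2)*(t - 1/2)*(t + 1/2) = t^3 - 2*t^2 - t/4 + 1/2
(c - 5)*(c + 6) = c^2 + c - 30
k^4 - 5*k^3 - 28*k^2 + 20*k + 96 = (k - 8)*(k - 2)*(k + 2)*(k + 3)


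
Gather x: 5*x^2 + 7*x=5*x^2 + 7*x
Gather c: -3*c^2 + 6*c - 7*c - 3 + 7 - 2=-3*c^2 - c + 2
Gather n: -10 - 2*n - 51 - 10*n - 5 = -12*n - 66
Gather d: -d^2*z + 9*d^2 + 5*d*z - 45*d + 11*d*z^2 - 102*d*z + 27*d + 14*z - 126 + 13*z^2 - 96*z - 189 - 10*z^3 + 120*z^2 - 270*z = d^2*(9 - z) + d*(11*z^2 - 97*z - 18) - 10*z^3 + 133*z^2 - 352*z - 315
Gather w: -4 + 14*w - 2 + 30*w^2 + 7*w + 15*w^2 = 45*w^2 + 21*w - 6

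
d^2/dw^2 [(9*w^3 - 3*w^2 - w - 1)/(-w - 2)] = 2*(-9*w^3 - 54*w^2 - 108*w + 11)/(w^3 + 6*w^2 + 12*w + 8)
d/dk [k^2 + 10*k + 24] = 2*k + 10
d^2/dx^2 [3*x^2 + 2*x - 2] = 6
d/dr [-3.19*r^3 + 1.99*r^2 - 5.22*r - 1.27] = -9.57*r^2 + 3.98*r - 5.22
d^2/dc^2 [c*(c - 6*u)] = 2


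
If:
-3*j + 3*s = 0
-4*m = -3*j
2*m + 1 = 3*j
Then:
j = 2/3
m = 1/2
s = 2/3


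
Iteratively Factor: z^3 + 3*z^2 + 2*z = (z + 1)*(z^2 + 2*z) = (z + 1)*(z + 2)*(z)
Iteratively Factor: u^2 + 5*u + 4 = (u + 1)*(u + 4)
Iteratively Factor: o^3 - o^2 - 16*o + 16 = (o - 1)*(o^2 - 16) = (o - 1)*(o + 4)*(o - 4)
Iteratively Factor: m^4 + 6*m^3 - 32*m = (m + 4)*(m^3 + 2*m^2 - 8*m) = (m + 4)^2*(m^2 - 2*m) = m*(m + 4)^2*(m - 2)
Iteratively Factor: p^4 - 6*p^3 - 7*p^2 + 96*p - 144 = (p - 3)*(p^3 - 3*p^2 - 16*p + 48) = (p - 4)*(p - 3)*(p^2 + p - 12) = (p - 4)*(p - 3)^2*(p + 4)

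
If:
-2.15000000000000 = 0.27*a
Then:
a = -7.96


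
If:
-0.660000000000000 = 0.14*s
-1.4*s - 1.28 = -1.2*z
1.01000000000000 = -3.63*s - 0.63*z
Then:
No Solution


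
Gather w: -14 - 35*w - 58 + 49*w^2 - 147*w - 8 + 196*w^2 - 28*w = 245*w^2 - 210*w - 80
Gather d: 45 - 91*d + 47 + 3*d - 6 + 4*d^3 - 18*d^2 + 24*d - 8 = 4*d^3 - 18*d^2 - 64*d + 78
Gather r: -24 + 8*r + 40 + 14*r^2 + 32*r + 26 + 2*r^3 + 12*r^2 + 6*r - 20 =2*r^3 + 26*r^2 + 46*r + 22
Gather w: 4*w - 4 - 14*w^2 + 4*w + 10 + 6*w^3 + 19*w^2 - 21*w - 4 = 6*w^3 + 5*w^2 - 13*w + 2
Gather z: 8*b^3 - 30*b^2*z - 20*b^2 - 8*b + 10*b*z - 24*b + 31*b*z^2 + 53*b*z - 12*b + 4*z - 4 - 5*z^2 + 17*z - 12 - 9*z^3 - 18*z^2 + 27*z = 8*b^3 - 20*b^2 - 44*b - 9*z^3 + z^2*(31*b - 23) + z*(-30*b^2 + 63*b + 48) - 16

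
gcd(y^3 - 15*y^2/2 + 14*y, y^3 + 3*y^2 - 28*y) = y^2 - 4*y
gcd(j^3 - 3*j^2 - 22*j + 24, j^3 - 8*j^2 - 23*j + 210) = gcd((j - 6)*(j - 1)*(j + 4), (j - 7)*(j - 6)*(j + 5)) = j - 6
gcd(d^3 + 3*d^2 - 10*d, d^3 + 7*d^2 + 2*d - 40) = d^2 + 3*d - 10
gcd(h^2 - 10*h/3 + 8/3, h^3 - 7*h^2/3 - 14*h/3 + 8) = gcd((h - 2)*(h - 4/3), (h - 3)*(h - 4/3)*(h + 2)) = h - 4/3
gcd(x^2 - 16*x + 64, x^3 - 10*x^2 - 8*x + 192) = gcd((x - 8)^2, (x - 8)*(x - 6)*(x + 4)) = x - 8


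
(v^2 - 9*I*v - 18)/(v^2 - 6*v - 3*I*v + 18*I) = (v - 6*I)/(v - 6)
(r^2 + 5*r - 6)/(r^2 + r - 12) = (r^2 + 5*r - 6)/(r^2 + r - 12)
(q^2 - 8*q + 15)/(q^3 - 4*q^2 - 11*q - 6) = (-q^2 + 8*q - 15)/(-q^3 + 4*q^2 + 11*q + 6)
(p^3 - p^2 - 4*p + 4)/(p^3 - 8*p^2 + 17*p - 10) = (p + 2)/(p - 5)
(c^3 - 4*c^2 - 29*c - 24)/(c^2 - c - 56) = (c^2 + 4*c + 3)/(c + 7)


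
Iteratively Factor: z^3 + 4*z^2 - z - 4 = (z + 1)*(z^2 + 3*z - 4) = (z - 1)*(z + 1)*(z + 4)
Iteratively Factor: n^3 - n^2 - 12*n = (n + 3)*(n^2 - 4*n) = n*(n + 3)*(n - 4)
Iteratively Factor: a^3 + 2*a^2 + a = (a)*(a^2 + 2*a + 1) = a*(a + 1)*(a + 1)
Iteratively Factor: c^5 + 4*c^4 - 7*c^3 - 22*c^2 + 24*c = (c - 2)*(c^4 + 6*c^3 + 5*c^2 - 12*c) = c*(c - 2)*(c^3 + 6*c^2 + 5*c - 12) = c*(c - 2)*(c + 3)*(c^2 + 3*c - 4) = c*(c - 2)*(c - 1)*(c + 3)*(c + 4)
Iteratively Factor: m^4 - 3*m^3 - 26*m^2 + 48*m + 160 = (m + 4)*(m^3 - 7*m^2 + 2*m + 40) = (m - 5)*(m + 4)*(m^2 - 2*m - 8) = (m - 5)*(m + 2)*(m + 4)*(m - 4)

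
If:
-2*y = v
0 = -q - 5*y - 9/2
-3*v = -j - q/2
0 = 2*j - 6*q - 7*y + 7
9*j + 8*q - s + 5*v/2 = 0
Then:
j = 683/64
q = 241/32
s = 10773/64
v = 77/16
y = -77/32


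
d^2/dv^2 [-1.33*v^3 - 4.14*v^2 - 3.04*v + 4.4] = -7.98*v - 8.28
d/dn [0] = 0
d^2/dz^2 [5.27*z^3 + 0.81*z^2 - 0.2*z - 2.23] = 31.62*z + 1.62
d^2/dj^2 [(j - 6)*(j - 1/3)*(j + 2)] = 6*j - 26/3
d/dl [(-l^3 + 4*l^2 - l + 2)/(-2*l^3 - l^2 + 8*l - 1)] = (9*l^4 - 20*l^3 + 46*l^2 - 4*l - 15)/(4*l^6 + 4*l^5 - 31*l^4 - 12*l^3 + 66*l^2 - 16*l + 1)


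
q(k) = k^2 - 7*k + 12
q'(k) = 2*k - 7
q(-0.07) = 12.49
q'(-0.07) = -7.14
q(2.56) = 0.63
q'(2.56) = -1.88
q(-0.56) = 16.23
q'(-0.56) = -8.12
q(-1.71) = 26.89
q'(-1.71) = -10.42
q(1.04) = 5.80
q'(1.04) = -4.92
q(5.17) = 2.54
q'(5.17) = 3.34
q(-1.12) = 21.09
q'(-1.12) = -9.24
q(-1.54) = 25.15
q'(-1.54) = -10.08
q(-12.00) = 240.00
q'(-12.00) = -31.00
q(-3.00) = 42.00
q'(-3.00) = -13.00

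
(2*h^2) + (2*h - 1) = 2*h^2 + 2*h - 1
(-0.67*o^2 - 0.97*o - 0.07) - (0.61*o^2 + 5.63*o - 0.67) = -1.28*o^2 - 6.6*o + 0.6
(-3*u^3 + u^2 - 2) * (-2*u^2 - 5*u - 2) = 6*u^5 + 13*u^4 + u^3 + 2*u^2 + 10*u + 4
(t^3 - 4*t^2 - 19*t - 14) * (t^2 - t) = t^5 - 5*t^4 - 15*t^3 + 5*t^2 + 14*t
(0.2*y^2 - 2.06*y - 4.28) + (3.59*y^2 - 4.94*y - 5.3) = 3.79*y^2 - 7.0*y - 9.58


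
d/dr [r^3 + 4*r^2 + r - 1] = 3*r^2 + 8*r + 1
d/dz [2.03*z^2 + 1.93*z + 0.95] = 4.06*z + 1.93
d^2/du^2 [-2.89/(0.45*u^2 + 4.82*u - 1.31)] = (1.17045*u^2 + 12.53682*u - 2.89*(0.9*u + 4.82)*(1.8*u + 9.64) - 3.40731)/(0.45*u^2 + 4.82*u - 1.31)^3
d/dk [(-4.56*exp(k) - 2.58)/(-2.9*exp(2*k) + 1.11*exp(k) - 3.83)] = (-13.224*exp(2*k) - 14.964*exp(k) + 20.3286)*exp(k)/(8.41*exp(4*k) - 6.438*exp(3*k) + 23.4461*exp(2*k) - 8.5026*exp(k) + 14.6689)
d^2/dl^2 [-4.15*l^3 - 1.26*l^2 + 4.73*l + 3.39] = -24.9*l - 2.52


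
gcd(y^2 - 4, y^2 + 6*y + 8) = y + 2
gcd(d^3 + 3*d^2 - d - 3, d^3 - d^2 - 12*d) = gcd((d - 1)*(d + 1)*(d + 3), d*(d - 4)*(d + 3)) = d + 3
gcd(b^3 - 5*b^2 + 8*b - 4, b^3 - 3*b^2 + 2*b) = b^2 - 3*b + 2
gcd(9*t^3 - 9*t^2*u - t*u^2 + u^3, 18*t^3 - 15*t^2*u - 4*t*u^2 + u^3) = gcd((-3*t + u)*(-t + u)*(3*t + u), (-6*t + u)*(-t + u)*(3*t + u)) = 3*t^2 - 2*t*u - u^2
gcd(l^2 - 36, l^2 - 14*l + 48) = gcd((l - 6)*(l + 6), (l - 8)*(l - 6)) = l - 6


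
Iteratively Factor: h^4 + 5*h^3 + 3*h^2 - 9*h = (h + 3)*(h^3 + 2*h^2 - 3*h) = (h + 3)^2*(h^2 - h) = (h - 1)*(h + 3)^2*(h)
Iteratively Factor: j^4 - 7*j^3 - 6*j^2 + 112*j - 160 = (j - 4)*(j^3 - 3*j^2 - 18*j + 40) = (j - 4)*(j + 4)*(j^2 - 7*j + 10) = (j - 5)*(j - 4)*(j + 4)*(j - 2)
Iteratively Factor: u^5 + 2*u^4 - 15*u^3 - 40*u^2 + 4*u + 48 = (u + 2)*(u^4 - 15*u^2 - 10*u + 24) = (u - 1)*(u + 2)*(u^3 + u^2 - 14*u - 24) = (u - 1)*(u + 2)^2*(u^2 - u - 12) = (u - 1)*(u + 2)^2*(u + 3)*(u - 4)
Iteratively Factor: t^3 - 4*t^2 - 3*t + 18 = (t + 2)*(t^2 - 6*t + 9) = (t - 3)*(t + 2)*(t - 3)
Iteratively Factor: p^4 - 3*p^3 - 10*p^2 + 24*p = (p)*(p^3 - 3*p^2 - 10*p + 24) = p*(p + 3)*(p^2 - 6*p + 8) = p*(p - 2)*(p + 3)*(p - 4)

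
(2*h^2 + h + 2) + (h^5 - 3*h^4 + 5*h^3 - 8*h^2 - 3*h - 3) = h^5 - 3*h^4 + 5*h^3 - 6*h^2 - 2*h - 1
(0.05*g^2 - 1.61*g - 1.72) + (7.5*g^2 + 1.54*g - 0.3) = 7.55*g^2 - 0.0700000000000001*g - 2.02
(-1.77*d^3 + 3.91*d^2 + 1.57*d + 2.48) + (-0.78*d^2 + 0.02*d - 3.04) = -1.77*d^3 + 3.13*d^2 + 1.59*d - 0.56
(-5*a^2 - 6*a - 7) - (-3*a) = -5*a^2 - 3*a - 7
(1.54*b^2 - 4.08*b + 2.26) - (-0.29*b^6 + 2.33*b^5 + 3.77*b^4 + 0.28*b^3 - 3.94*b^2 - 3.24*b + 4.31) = 0.29*b^6 - 2.33*b^5 - 3.77*b^4 - 0.28*b^3 + 5.48*b^2 - 0.84*b - 2.05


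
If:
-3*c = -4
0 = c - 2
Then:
No Solution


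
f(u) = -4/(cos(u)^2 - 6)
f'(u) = -8*sin(u)*cos(u)/(cos(u)^2 - 6)^2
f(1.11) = 0.69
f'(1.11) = -0.09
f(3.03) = 0.80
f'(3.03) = 0.04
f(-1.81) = 0.67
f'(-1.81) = -0.05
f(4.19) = 0.70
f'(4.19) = -0.10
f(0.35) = 0.78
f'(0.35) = -0.10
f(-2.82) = 0.78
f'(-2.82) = -0.09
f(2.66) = 0.77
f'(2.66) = 0.12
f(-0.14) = 0.80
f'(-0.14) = 0.04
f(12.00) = 0.76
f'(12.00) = 0.13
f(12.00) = 0.76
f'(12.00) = 0.13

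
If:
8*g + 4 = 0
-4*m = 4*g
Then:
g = -1/2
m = 1/2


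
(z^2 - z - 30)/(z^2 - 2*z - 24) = (z + 5)/(z + 4)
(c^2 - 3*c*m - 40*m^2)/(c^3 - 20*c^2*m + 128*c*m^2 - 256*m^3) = (c + 5*m)/(c^2 - 12*c*m + 32*m^2)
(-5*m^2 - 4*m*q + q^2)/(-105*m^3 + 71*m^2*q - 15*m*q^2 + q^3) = (m + q)/(21*m^2 - 10*m*q + q^2)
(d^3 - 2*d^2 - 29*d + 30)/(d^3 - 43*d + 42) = (d + 5)/(d + 7)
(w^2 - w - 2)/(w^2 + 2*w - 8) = (w + 1)/(w + 4)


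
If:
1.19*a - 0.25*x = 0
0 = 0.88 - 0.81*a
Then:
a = 1.09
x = 5.17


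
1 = 1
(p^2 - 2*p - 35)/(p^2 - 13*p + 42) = (p + 5)/(p - 6)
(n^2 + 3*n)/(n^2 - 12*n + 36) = n*(n + 3)/(n^2 - 12*n + 36)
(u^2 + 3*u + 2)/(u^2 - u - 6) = (u + 1)/(u - 3)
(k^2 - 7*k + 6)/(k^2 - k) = (k - 6)/k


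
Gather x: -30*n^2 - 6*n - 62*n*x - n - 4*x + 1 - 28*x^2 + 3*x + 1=-30*n^2 - 7*n - 28*x^2 + x*(-62*n - 1) + 2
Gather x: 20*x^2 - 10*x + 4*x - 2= 20*x^2 - 6*x - 2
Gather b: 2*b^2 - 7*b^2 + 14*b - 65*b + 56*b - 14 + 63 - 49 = -5*b^2 + 5*b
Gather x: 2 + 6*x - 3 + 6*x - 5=12*x - 6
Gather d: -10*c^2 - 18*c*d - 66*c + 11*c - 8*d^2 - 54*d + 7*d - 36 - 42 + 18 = -10*c^2 - 55*c - 8*d^2 + d*(-18*c - 47) - 60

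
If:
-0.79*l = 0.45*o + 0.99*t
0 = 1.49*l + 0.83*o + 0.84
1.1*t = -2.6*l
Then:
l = -0.19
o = -0.67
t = 0.46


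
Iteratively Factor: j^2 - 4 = (j - 2)*(j + 2)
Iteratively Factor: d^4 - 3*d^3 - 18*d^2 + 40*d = (d)*(d^3 - 3*d^2 - 18*d + 40) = d*(d - 5)*(d^2 + 2*d - 8) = d*(d - 5)*(d - 2)*(d + 4)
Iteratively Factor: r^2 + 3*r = (r)*(r + 3)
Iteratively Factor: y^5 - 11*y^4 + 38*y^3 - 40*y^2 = (y - 5)*(y^4 - 6*y^3 + 8*y^2) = (y - 5)*(y - 4)*(y^3 - 2*y^2) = (y - 5)*(y - 4)*(y - 2)*(y^2) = y*(y - 5)*(y - 4)*(y - 2)*(y)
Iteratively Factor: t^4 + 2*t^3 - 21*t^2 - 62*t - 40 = (t + 1)*(t^3 + t^2 - 22*t - 40) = (t + 1)*(t + 4)*(t^2 - 3*t - 10) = (t - 5)*(t + 1)*(t + 4)*(t + 2)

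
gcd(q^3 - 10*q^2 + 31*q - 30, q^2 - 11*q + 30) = q - 5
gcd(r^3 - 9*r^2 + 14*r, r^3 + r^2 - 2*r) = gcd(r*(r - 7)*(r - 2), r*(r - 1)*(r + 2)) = r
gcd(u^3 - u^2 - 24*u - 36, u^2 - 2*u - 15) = u + 3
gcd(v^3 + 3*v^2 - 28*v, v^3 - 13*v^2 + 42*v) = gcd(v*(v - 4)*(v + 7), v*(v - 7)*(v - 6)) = v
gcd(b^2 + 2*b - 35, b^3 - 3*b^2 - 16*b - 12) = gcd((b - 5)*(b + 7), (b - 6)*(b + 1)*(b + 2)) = 1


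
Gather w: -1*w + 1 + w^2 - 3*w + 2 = w^2 - 4*w + 3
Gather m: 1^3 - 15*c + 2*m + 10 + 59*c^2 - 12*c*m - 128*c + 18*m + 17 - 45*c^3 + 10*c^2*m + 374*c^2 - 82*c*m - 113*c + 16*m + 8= -45*c^3 + 433*c^2 - 256*c + m*(10*c^2 - 94*c + 36) + 36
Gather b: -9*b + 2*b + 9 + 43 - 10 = 42 - 7*b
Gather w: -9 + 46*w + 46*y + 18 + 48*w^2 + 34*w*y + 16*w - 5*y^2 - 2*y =48*w^2 + w*(34*y + 62) - 5*y^2 + 44*y + 9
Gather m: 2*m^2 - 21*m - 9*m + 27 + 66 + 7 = 2*m^2 - 30*m + 100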